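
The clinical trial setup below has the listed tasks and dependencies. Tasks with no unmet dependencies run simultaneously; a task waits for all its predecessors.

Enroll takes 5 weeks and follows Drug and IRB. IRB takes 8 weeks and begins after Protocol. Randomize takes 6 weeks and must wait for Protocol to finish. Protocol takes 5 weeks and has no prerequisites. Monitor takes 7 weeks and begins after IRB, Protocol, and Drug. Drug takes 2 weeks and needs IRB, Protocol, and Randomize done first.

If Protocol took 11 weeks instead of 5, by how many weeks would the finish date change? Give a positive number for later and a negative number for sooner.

6

Baseline: Protocol→IRB→Drug→Monitor = 5+8+2+7 = 22 → 22 weeks.
Since Protocol is critical, the +6 change carries straight to that chain (now 28 weeks).
The critical path is still Protocol→IRB→Drug→Monitor; finish is now 28 weeks.
Change in finish: 28 − 22 = +6 weeks.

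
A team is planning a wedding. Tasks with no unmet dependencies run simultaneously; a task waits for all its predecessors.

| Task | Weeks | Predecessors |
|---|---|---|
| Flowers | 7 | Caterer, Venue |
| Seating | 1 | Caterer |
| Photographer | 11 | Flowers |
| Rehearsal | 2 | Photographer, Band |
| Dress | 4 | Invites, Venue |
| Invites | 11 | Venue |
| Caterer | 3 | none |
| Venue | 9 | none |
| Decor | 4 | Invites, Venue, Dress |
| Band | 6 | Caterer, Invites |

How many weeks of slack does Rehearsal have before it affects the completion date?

The longest chain is Venue→Flowers→Photographer→Rehearsal = 9+7+11+2 = 29; overall finish 29 weeks.
Rehearsal finishes as early as 29 and must finish by 29.
So Rehearsal can slip 29 − 29 = 0 weeks.

0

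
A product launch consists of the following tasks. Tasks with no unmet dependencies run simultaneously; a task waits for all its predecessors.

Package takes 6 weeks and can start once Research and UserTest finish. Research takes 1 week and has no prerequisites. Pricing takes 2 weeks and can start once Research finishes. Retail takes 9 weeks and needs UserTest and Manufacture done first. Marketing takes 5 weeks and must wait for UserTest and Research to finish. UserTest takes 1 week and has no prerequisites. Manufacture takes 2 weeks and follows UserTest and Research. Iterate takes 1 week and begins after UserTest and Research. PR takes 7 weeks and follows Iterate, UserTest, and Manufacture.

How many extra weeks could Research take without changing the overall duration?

0

The longest chain is Research→Manufacture→Retail = 1+2+9 = 12; overall finish 12 weeks.
Longest path through Research: 12 weeks (earliest finish 1, latest finish 1).
Float = 12 − 12 = 0.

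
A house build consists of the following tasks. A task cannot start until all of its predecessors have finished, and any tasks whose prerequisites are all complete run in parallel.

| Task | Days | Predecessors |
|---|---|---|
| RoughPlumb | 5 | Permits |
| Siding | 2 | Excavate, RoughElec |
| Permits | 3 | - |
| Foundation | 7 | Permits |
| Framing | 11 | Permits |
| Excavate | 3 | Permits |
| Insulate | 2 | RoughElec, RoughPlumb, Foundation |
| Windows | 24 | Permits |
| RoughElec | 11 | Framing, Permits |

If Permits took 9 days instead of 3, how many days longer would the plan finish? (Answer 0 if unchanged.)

6

Critical path before the change: Permits→Framing→RoughElec→Insulate = 3+11+11+2 = 27 giving 27 days.
Since Permits is critical, the +6 change carries straight to that chain (now 33 days).
The critical path is still Permits→Framing→RoughElec→Insulate; finish is now 33 days.
Change in finish: 33 − 27 = +6 days.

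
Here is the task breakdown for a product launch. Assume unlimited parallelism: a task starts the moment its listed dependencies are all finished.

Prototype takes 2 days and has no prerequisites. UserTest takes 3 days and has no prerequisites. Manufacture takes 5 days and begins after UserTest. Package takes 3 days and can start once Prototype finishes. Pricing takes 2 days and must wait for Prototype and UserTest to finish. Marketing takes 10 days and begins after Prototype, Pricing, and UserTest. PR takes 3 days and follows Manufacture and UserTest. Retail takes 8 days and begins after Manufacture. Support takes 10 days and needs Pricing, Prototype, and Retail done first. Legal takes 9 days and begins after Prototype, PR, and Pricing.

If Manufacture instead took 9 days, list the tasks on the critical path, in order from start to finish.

As given, the longest chain is UserTest→Manufacture→Retail→Support = 3+5+8+10 = 26, so the finish is 26 days.
Manufacture is on the critical path; changing it to 9 makes that path 30 days.
No other chain overtakes it, so the finish is 30 days.

UserTest, Manufacture, Retail, Support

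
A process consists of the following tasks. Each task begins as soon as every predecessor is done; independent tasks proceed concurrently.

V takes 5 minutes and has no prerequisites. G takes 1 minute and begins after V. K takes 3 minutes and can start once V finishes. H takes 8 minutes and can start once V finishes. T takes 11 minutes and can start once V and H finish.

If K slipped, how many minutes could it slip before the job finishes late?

Critical path: V→H→T = 5+8+11 = 24, so the finish is 24 minutes.
K finishes as early as 8 and must finish by 24.
Float = 24 − 8 = 16.

16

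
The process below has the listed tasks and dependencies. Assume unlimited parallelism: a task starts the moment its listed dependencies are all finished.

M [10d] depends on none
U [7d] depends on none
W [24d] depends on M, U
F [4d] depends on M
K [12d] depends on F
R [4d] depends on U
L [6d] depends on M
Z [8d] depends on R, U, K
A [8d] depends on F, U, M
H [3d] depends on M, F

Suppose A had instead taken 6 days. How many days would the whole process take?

34

Baseline: M→W = 10+24 = 34 → 34 days.
A is off the critical path — its longest chain is 22 days, giving 12 of slack.
That remains the longest chain; total 34 days.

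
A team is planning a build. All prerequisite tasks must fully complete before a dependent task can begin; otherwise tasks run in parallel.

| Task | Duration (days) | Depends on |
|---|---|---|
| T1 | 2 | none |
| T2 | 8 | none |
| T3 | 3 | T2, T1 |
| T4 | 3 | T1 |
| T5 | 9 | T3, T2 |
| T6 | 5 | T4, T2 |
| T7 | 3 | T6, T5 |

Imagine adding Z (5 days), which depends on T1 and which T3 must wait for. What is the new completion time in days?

Originally the job takes 23 days.
With Z inserted, T3 now waits for max(T2, T1, Z).
New critical path: T2→T3→T5→T7 = 8+3+9+3 = 23 ⇒ 23 days.

23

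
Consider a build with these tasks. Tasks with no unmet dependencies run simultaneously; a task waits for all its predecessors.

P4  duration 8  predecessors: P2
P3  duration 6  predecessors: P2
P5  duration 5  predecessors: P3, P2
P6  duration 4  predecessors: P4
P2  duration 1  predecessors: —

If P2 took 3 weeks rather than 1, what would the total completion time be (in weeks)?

15

Critical path before the change: P2→P4→P6 = 1+8+4 = 13 giving 13 weeks.
P2 lies on that path, so at 3 weeks the path becomes 15 weeks.
That remains the longest chain; total 15 weeks.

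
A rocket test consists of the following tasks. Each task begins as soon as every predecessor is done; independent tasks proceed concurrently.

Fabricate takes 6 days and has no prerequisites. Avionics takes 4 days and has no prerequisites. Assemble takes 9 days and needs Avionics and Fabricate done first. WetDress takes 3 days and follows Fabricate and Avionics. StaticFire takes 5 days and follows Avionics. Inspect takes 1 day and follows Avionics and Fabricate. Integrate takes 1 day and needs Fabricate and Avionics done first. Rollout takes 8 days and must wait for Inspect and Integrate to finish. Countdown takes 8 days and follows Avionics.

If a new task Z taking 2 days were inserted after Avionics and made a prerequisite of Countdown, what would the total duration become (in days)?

15

Originally the plan takes 15 days.
With Z inserted, Countdown now waits for max(Avionics, Z).
New critical path: Fabricate→Assemble = 6+9 = 15 ⇒ 15 days.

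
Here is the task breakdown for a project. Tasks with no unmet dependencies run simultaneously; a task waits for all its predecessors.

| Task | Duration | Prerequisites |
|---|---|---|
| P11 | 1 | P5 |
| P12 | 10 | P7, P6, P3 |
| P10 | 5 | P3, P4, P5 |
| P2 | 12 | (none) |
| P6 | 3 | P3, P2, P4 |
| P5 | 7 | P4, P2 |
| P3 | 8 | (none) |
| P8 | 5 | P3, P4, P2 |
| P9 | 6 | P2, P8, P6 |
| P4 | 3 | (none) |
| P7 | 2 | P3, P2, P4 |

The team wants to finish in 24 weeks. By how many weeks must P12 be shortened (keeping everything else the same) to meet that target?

Current finish: 25 weeks; target: 24.
P12 is on every critical path, so each week cut from P12 cuts the finish by one (this holds down to a finish of 24).
Need 25 − 24 = 1 week off P12 → P12 becomes 9 weeks, finish becomes 24.

1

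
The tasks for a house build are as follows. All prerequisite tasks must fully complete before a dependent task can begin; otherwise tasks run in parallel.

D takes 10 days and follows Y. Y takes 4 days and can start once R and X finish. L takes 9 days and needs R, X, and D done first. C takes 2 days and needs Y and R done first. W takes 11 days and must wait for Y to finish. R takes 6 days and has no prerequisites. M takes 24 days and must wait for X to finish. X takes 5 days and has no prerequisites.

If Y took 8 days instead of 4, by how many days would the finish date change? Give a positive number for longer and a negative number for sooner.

4

Baseline: R→Y→D→L = 6+4+10+9 = 29 → 29 days.
Y is on the critical path; changing it to 8 makes that path 33 days.
No other chain overtakes it, so the finish is 33 days.
Change in finish: 33 − 29 = +4 days.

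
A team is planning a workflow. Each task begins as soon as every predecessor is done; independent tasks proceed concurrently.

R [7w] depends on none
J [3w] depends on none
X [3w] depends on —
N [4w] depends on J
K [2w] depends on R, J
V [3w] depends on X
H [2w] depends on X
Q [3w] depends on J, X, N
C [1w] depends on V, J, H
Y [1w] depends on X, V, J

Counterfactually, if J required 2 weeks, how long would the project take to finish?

As given, the longest chain is J→N→Q = 3+4+3 = 10, so the finish is 10 weeks.
Since J is critical, the -1 change carries straight to that chain (now 9 weeks).
The binding chain switches to R→K = 7+2 = 9; finish 9 weeks.

9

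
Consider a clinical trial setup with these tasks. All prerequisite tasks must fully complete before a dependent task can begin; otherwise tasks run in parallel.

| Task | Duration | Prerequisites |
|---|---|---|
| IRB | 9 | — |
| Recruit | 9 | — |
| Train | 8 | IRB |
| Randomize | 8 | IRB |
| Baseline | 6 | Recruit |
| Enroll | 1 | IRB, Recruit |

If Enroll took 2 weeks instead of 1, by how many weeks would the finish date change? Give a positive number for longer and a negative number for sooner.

0

The binding path is IRB→Train = 9+8 = 17; finish at 17 weeks.
The longest path through Enroll is only 10 weeks, so Enroll has float 7.
That remains the longest chain; total 17 weeks.
Change in finish: 17 − 17 = +0 weeks.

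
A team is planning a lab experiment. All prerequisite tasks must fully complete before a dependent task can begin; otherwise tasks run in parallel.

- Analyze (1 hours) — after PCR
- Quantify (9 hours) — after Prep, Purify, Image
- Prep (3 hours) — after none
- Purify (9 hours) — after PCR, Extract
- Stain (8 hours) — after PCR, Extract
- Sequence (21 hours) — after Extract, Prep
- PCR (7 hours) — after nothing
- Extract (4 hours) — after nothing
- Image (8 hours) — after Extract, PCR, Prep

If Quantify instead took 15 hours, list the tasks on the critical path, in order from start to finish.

PCR, Purify, Quantify

Critical path before the change: PCR→Purify→Quantify = 7+9+9 = 25 giving 25 hours.
Quantify is on the critical path; changing it to 15 makes that path 31 hours.
The critical path is still PCR→Purify→Quantify; finish is now 31 hours.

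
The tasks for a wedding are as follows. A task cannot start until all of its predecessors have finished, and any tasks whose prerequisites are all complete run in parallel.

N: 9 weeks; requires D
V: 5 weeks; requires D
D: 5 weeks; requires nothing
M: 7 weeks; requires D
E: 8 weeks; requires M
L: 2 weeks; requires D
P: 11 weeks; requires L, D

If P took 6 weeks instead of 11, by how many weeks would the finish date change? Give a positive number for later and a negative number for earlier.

0

Actual critical path: D→M→E = 5+7+8 = 20 ⇒ 20 weeks.
The longest path through P is only 18 weeks, so P has float 2.
No other chain overtakes it, so the finish is 20 weeks.
Change in finish: 20 − 20 = +0 weeks.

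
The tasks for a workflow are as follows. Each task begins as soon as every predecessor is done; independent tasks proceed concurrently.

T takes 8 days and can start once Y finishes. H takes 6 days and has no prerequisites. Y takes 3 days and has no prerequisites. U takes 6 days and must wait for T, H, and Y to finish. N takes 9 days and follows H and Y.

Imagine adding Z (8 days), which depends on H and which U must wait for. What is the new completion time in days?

Originally the plan takes 17 days.
With Z inserted, U now waits for max(T, H, Y, Z).
New critical path: H→Z→U = 6+8+6 = 20 ⇒ 20 days.

20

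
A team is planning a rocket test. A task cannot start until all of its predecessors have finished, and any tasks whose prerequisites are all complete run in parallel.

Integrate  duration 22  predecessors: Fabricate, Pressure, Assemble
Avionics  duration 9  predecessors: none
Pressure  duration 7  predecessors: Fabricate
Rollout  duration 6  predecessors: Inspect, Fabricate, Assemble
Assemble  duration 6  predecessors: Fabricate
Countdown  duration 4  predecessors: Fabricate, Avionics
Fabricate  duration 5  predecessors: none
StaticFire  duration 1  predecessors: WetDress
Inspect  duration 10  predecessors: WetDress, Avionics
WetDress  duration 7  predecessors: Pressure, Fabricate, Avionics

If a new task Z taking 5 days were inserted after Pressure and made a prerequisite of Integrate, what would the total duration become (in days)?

Originally the rocket test takes 35 days.
With Z inserted, Integrate now waits for max(Fabricate, Pressure, Assemble, Z).
New critical path: Fabricate→Pressure→Z→Integrate = 5+7+5+22 = 39 ⇒ 39 days.

39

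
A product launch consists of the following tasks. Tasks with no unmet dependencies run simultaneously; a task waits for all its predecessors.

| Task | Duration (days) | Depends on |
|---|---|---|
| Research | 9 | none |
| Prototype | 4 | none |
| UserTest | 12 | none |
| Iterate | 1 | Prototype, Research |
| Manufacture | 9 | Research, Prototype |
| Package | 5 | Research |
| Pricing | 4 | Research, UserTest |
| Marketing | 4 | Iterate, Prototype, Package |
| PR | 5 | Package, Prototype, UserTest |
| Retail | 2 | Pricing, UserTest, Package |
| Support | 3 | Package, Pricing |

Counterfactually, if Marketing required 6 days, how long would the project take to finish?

Critical path before the change: Research→Package→PR = 9+5+5 = 19 giving 19 days.
Marketing has 1 day of float (longest path through it is 18).
The binding chain switches to Research→Package→Marketing = 9+5+6 = 20; finish 20 days.

20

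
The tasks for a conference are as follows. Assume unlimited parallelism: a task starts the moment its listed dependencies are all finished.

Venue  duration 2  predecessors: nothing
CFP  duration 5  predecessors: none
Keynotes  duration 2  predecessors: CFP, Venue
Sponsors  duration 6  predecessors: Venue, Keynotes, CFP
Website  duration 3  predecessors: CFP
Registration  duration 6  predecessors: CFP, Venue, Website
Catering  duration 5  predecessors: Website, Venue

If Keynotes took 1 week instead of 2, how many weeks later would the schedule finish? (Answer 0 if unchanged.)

0

As given, the longest chain is CFP→Website→Registration = 5+3+6 = 14, so the finish is 14 weeks.
Keynotes is off the critical path — its longest chain is 13 weeks, giving 1 of slack.
No other chain overtakes it, so the finish is 14 weeks.
Change in finish: 14 − 14 = +0 weeks.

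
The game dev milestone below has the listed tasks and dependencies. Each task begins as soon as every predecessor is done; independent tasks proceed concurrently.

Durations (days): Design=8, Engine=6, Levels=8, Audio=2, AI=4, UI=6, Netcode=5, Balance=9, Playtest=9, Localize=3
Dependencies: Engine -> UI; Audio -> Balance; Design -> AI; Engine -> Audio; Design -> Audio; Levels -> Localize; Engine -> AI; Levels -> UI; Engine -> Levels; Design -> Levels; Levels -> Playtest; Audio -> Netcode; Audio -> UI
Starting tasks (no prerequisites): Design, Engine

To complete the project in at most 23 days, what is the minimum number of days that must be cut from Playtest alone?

2

Current finish: 25 days; target: 23.
Playtest is on every critical path, so each day cut from Playtest cuts the finish by one (this holds down to a finish of 22).
Need 25 − 23 = 2 days off Playtest → Playtest becomes 7 days, finish becomes 23.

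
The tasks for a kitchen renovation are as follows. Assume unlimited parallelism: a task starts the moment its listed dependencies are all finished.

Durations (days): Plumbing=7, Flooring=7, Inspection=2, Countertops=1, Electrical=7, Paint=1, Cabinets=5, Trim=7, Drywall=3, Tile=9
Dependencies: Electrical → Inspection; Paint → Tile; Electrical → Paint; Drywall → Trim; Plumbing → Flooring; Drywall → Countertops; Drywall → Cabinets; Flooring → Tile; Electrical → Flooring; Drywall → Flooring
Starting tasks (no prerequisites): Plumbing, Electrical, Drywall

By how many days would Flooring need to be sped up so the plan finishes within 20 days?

3

Current finish: 23 days; target: 20.
Flooring is on every critical path, so each day cut from Flooring cuts the finish by one (this holds down to a finish of 17).
Need 23 − 20 = 3 days off Flooring → Flooring becomes 4 days, finish becomes 20.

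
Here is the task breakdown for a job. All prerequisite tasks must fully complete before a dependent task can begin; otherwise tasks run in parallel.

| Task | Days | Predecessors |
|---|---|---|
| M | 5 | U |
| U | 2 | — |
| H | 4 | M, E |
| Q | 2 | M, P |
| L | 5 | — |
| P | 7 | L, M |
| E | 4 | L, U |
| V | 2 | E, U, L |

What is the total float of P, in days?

0

U→M→P→Q = 2+5+7+2 = 16 sets the makespan at 16 days.
The longest chain containing P totals 16 days.
So P can slip 14 − 14 = 0 days.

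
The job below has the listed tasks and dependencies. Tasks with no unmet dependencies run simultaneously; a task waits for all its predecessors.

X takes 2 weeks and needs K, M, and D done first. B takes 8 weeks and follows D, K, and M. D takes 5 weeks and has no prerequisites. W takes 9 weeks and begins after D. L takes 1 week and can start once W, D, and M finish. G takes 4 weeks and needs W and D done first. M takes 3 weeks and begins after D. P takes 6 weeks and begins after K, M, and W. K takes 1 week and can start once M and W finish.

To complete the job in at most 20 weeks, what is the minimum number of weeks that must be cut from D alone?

3

Current finish: 23 weeks; target: 20.
D is on every critical path, so each week cut from D cuts the finish by one (this holds down to a finish of 19).
Need 23 − 20 = 3 weeks off D → D becomes 2 weeks, finish becomes 20.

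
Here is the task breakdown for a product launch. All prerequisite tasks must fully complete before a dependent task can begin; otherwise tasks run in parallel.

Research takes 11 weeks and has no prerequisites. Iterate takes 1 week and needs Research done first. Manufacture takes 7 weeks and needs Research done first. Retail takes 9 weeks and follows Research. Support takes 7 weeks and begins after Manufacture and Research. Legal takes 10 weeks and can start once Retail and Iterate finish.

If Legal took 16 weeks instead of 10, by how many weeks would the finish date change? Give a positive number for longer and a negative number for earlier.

6

Baseline: Research→Retail→Legal = 11+9+10 = 30 → 30 weeks.
Legal lies on that path, so at 16 weeks the path becomes 36 weeks.
The critical path is still Research→Retail→Legal; finish is now 36 weeks.
Change in finish: 36 − 30 = +6 weeks.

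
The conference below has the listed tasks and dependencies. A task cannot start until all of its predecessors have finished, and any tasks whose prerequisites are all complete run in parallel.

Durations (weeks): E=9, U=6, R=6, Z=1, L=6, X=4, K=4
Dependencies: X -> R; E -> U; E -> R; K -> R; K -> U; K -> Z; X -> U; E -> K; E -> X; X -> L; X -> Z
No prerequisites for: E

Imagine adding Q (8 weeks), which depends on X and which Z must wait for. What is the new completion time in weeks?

Originally the schedule takes 19 weeks.
With Q inserted, Z now waits for max(K, X, Q).
New critical path: E→X→Q→Z = 9+4+8+1 = 22 ⇒ 22 weeks.

22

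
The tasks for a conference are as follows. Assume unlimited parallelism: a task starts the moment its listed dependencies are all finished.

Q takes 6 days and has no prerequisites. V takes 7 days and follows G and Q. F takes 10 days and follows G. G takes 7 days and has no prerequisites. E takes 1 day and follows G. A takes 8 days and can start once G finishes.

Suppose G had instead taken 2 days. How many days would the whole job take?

13

Baseline: G→F = 7+10 = 17 → 17 days.
G is on the critical path; changing it to 2 makes that path 12 days.
New critical path: Q→V = 6+7 = 13 ⇒ 13 days.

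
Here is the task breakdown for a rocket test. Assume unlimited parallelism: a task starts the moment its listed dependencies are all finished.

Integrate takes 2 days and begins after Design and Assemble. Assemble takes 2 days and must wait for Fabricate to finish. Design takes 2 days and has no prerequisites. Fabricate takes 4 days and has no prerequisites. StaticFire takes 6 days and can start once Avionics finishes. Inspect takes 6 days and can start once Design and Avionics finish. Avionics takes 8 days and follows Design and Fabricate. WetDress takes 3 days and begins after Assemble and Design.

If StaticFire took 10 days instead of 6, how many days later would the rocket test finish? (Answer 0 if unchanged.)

4

As given, the longest chain is Fabricate→Avionics→StaticFire = 4+8+6 = 18, so the finish is 18 days.
StaticFire lies on that path, so at 10 days the path becomes 22 days.
The critical path is still Fabricate→Avionics→StaticFire; finish is now 22 days.
Change in finish: 22 − 18 = +4 days.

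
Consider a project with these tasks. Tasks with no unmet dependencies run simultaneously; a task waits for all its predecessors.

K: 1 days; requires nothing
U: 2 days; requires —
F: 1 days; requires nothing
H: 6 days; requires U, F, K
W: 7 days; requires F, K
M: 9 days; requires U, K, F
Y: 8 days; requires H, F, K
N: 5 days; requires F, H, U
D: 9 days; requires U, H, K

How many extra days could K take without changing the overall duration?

U→H→D = 2+6+9 = 17 sets the makespan at 17 days.
K finishes as early as 1 and must finish by 2.
Slack of K = 1 − 0 = 1 day.

1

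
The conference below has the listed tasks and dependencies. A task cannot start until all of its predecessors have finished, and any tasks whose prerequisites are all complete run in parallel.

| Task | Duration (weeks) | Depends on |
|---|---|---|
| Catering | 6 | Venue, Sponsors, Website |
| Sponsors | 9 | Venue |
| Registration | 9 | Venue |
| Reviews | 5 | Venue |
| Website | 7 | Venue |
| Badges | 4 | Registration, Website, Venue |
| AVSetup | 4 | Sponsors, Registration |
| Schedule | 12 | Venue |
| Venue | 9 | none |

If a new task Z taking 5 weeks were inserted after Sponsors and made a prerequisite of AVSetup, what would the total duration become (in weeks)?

27

Originally the project takes 24 weeks.
With Z inserted, AVSetup now waits for max(Sponsors, Registration, Z).
New critical path: Venue→Sponsors→Z→AVSetup = 9+9+5+4 = 27 ⇒ 27 weeks.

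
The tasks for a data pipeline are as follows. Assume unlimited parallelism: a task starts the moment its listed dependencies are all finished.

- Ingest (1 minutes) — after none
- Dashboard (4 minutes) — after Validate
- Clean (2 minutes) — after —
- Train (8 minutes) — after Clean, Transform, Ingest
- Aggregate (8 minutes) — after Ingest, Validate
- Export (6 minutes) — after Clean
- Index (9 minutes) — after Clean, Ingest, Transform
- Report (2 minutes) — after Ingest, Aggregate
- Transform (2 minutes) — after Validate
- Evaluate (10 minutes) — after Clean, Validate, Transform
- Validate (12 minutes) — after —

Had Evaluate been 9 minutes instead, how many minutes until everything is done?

23

Actual critical path: Validate→Transform→Evaluate = 12+2+10 = 24 ⇒ 24 minutes.
Evaluate lies on that path, so at 9 minutes the path becomes 23 minutes.
The critical path is still Validate→Transform→Evaluate; finish is now 23 minutes.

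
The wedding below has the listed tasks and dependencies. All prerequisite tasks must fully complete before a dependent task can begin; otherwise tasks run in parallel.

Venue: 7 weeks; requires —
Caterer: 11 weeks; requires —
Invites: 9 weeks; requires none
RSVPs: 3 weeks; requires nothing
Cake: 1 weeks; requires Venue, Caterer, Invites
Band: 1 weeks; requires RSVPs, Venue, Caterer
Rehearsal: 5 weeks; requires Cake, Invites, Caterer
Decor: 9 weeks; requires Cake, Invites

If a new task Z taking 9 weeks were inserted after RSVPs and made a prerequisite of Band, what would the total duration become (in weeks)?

Originally the plan takes 21 weeks.
With Z inserted, Band now waits for max(RSVPs, Venue, Caterer, Z).
New critical path: Caterer→Cake→Decor = 11+1+9 = 21 ⇒ 21 weeks.

21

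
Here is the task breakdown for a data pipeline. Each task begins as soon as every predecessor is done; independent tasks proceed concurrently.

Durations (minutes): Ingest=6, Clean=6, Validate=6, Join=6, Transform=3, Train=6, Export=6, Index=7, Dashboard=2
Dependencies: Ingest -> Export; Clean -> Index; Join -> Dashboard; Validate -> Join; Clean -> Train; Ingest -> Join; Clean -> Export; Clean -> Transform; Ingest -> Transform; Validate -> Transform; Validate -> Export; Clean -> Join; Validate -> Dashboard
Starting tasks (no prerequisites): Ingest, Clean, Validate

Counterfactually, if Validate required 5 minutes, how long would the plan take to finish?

14

Baseline: Validate→Join→Dashboard = 6+6+2 = 14 → 14 minutes.
Validate is on the critical path; changing it to 5 makes that path 13 minutes.
Now Ingest→Join→Dashboard = 6+6+2 = 14 is longest, so the finish becomes 14 minutes.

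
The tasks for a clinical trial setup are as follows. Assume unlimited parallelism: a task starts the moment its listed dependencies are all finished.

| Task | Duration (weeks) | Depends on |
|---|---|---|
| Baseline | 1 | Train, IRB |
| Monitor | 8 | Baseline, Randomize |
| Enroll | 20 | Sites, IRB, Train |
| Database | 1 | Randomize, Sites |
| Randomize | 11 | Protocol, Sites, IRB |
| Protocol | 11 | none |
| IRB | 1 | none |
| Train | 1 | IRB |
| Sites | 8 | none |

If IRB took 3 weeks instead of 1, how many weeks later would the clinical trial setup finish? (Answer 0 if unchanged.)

As given, the longest chain is Protocol→Randomize→Monitor = 11+11+8 = 30, so the finish is 30 weeks.
The longest path through IRB is only 22 weeks, so IRB has float 8.
The critical path is still Protocol→Randomize→Monitor; finish is now 30 weeks.
Change in finish: 30 − 30 = +0 weeks.

0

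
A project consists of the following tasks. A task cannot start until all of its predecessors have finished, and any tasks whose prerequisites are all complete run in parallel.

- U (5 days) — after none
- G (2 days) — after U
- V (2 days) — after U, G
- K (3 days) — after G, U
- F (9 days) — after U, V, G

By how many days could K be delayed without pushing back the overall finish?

8

Critical path: U→G→V→F = 5+2+2+9 = 18, so the finish is 18 days.
Longest path through K: 10 days (earliest finish 10, latest finish 18).
Float = 18 − 10 = 8.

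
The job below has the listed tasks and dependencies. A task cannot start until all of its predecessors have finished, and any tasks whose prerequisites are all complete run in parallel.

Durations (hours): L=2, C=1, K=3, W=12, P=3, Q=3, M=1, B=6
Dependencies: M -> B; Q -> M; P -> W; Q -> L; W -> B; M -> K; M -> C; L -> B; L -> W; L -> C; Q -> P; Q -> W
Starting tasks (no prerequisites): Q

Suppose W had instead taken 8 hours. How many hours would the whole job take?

20

The binding path is Q→P→W→B = 3+3+12+6 = 24; finish at 24 hours.
Since W is critical, the -4 change carries straight to that chain (now 20 hours).
No other chain overtakes it, so the finish is 20 hours.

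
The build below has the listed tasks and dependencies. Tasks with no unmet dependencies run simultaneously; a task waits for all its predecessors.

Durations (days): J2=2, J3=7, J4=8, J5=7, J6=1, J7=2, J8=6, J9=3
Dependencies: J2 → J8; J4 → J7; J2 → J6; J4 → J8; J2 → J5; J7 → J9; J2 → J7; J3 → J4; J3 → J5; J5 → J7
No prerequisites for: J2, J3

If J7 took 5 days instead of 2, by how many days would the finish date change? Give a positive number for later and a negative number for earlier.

Baseline: J3→J4→J8 = 7+8+6 = 21 → 21 days.
J7 is off the critical path — its longest chain is 20 days, giving 1 of slack.
New critical path: J3→J4→J7→J9 = 7+8+5+3 = 23 ⇒ 23 days.
Change in finish: 23 − 21 = +2 days.

2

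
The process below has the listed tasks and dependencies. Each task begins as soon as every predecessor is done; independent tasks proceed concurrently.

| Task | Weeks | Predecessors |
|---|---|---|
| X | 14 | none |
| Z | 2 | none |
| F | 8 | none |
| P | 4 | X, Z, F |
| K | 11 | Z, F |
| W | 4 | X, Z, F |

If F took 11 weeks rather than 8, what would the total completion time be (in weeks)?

As given, the longest chain is F→K = 8+11 = 19, so the finish is 19 weeks.
F is on the critical path; changing it to 11 makes that path 22 weeks.
The critical path is still F→K; finish is now 22 weeks.

22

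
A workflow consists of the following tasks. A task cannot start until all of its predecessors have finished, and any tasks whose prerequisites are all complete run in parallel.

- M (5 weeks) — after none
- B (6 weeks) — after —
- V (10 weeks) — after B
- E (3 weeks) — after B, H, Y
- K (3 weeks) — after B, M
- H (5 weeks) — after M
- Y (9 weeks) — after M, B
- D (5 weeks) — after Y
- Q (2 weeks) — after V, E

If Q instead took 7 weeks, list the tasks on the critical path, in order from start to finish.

B, Y, E, Q

Baseline: B→Y→E→Q = 6+9+3+2 = 20 → 20 weeks.
Since Q is critical, the +5 change carries straight to that chain (now 25 weeks).
No other chain overtakes it, so the finish is 25 weeks.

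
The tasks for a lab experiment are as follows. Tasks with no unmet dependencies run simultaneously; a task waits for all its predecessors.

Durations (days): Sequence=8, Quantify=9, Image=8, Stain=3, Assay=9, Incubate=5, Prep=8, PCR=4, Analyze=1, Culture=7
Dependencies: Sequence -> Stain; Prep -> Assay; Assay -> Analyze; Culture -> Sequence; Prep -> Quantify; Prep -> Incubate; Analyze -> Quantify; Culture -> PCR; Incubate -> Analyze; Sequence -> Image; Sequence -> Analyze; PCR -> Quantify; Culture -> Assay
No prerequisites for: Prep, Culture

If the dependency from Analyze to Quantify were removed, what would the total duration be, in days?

23

Original critical path: Prep→Assay→Analyze→Quantify = 8+9+1+9 = 27 ⇒ 27 days.
Without Analyze→Quantify, Quantify's earliest start moves from 18 to 11.
After: Culture→Sequence→Image = 7+8+8 = 23 → 23 days.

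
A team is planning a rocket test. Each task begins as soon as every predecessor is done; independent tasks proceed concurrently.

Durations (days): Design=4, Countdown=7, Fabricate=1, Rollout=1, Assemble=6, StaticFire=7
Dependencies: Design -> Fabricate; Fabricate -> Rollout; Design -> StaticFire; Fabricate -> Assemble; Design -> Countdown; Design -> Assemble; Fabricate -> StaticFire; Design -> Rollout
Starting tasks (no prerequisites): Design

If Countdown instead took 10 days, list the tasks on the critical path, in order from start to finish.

Design, Countdown

The binding path is Design→Fabricate→StaticFire = 4+1+7 = 12; finish at 12 days.
Countdown has 1 day of float (longest path through it is 11).
Now Design→Countdown = 4+10 = 14 is longest, so the finish becomes 14 days.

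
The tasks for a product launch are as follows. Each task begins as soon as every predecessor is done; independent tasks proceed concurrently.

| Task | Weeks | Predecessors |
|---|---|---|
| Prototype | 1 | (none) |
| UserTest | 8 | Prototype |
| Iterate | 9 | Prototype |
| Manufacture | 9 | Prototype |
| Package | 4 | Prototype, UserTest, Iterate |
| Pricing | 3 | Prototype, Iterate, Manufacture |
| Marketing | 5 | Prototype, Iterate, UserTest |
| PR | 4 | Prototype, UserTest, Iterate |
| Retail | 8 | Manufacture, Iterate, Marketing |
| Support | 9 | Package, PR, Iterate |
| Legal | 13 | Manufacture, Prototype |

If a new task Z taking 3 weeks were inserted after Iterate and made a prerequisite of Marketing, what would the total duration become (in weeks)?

26

Originally the product launch takes 23 weeks.
With Z inserted, Marketing now waits for max(Prototype, Iterate, UserTest, Z).
New critical path: Prototype→Iterate→Z→Marketing→Retail = 1+9+3+5+8 = 26 ⇒ 26 weeks.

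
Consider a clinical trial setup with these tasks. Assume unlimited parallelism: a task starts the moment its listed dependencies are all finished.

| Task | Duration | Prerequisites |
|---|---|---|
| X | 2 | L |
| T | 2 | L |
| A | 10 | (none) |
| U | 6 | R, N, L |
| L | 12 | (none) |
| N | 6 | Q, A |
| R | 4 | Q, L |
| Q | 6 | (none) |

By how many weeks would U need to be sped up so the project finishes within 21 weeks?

1

Current finish: 22 weeks; target: 21.
U is on every critical path, so each week cut from U cuts the finish by one (this holds down to a finish of 17).
Need 22 − 21 = 1 week off U → U becomes 5 weeks, finish becomes 21.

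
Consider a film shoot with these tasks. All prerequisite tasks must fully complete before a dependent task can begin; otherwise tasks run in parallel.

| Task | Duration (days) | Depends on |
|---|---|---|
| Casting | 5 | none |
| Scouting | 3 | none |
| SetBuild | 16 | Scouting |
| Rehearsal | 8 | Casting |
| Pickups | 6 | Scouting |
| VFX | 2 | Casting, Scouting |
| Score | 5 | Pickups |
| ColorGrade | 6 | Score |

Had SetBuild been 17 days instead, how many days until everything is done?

20

Baseline: Scouting→Pickups→Score→ColorGrade = 3+6+5+6 = 20 → 20 days.
SetBuild is off the critical path — its longest chain is 19 days, giving 1 of slack.
New critical path: Scouting→SetBuild = 3+17 = 20 ⇒ 20 days.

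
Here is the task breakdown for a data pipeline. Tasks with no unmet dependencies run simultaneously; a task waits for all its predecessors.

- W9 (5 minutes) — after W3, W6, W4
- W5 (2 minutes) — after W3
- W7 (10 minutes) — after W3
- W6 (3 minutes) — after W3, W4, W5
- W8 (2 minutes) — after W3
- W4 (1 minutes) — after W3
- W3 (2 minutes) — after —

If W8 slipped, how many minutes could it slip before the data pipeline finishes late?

The longest chain is W3→W5→W6→W9 = 2+2+3+5 = 12; overall finish 12 minutes.
The longest chain containing W8 totals 4 minutes.
Slack of W8 = 10 − 2 = 8 minutes.

8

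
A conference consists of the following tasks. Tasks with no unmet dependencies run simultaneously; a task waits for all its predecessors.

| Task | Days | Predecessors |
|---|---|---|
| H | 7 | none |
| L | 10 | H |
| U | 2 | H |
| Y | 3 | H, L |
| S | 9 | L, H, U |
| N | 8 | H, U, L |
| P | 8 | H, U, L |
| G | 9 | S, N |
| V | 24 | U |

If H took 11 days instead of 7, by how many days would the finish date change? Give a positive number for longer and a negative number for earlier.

4

The binding path is H→L→S→G = 7+10+9+9 = 35; finish at 35 days.
Since H is critical, the +4 change carries straight to that chain (now 39 days).
The critical path is still H→L→S→G; finish is now 39 days.
Change in finish: 39 − 35 = +4 days.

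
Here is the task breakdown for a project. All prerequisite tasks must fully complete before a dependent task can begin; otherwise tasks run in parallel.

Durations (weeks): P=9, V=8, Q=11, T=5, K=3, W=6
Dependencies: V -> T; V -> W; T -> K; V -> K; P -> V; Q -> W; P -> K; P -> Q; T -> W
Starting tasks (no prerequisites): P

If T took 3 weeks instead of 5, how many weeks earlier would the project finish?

Actual critical path: P→V→T→W = 9+8+5+6 = 28 ⇒ 28 weeks.
T is on the critical path; changing it to 3 makes that path 26 weeks.
That remains the longest chain; total 26 weeks.
Change in finish: 26 − 28 = -2 weeks.

2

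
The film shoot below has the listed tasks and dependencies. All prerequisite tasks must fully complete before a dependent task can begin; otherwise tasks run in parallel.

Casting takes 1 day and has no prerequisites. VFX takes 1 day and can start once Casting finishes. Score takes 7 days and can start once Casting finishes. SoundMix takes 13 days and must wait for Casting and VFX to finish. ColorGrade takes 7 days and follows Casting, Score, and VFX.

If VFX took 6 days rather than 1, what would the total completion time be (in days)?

20

The binding path is Casting→VFX→SoundMix = 1+1+13 = 15; finish at 15 days.
VFX is on the critical path; changing it to 6 makes that path 20 days.
That remains the longest chain; total 20 days.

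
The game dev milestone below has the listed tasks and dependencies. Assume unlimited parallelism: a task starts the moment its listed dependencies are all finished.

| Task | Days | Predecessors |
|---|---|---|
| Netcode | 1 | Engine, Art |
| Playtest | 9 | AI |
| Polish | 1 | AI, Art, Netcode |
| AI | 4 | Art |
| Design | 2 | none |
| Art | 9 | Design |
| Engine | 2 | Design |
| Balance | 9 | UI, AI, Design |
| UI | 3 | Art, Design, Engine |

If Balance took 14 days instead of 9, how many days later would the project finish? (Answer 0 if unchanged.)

5

As given, the longest chain is Design→Art→AI→Balance = 2+9+4+9 = 24, so the finish is 24 days.
Balance lies on that path, so at 14 days the path becomes 29 days.
That remains the longest chain; total 29 days.
Change in finish: 29 − 24 = +5 days.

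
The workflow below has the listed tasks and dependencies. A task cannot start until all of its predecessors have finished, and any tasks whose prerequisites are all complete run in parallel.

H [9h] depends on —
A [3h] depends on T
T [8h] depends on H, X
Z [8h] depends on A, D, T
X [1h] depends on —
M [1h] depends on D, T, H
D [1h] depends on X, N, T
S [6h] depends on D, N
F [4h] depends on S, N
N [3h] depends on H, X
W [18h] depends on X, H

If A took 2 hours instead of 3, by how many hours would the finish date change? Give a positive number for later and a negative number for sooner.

The binding path is H→T→A→Z = 9+8+3+8 = 28; finish at 28 hours.
A lies on that path, so at 2 hours the path becomes 27 hours.
Now H→T→D→S→F = 9+8+1+6+4 = 28 is longest, so the finish becomes 28 hours.
Change in finish: 28 − 28 = +0 hours.

0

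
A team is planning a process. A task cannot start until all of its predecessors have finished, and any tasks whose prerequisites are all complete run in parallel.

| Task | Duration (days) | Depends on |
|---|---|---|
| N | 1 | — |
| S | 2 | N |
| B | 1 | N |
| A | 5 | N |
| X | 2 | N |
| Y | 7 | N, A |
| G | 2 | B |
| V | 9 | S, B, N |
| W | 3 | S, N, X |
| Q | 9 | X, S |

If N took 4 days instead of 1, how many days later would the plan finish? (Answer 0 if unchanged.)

3

Baseline: N→A→Y = 1+5+7 = 13 → 13 days.
N is on the critical path; changing it to 4 makes that path 16 days.
That remains the longest chain; total 16 days.
Change in finish: 16 − 13 = +3 days.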